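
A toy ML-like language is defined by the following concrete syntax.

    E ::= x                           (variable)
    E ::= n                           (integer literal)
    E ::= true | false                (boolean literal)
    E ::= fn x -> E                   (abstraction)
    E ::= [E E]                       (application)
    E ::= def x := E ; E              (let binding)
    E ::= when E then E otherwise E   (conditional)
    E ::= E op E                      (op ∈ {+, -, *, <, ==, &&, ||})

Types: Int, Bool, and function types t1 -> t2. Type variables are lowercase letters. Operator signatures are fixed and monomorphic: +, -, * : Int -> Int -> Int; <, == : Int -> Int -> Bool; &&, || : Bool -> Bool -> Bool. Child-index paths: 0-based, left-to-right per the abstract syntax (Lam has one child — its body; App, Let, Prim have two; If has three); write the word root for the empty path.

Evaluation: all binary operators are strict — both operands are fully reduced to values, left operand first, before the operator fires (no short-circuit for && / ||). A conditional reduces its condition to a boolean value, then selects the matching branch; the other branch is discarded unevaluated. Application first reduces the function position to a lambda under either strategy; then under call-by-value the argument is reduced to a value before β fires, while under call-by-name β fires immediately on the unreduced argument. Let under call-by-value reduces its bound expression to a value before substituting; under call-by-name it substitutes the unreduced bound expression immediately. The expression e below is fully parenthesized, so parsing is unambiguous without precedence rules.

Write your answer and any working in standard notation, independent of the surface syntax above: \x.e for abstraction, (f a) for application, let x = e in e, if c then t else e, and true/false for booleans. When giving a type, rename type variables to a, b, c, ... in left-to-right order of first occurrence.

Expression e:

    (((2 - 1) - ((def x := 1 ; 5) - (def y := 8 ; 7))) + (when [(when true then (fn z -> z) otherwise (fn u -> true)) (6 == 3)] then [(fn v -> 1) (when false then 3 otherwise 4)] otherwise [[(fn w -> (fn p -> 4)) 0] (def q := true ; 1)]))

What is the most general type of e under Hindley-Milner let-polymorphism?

Answer: Int

Working:
  unify Int ~ Int
  unify Int ~ Int
  unify Int ~ Int
let x : Int
  unify Int ~ Int
let y : Int
  unify Int ~ Int
  unify Int ~ Int
  unify Int ~ Int
  unify Bool ~ Bool
z : a
\z._ : a -> a
\u._ : b -> Bool
  unify a -> a ~ b -> Bool
  unify a ~ b
  unify b ~ Bool
  unify Int ~ Int
  unify Int ~ Int
  unify Bool -> Bool ~ Bool -> c
  unify Bool ~ Bool
  unify Bool ~ c
_ _ : Bool
  unify Bool ~ Bool
\v._ : d -> Int
  unify Bool ~ Bool
  unify Int ~ Int
  unify d -> Int ~ Int -> e
  unify d ~ Int
  unify Int ~ e
_ _ : Int
\p._ : g -> Int
\w._ : f -> g -> Int
  unify f -> g -> Int ~ Int -> h
  unify f ~ Int
  unify g -> Int ~ h
_ _ : g -> Int
let q : Bool
  unify g -> Int ~ Int -> i
  unify g ~ Int
  unify Int ~ i
_ _ : Int
  unify Int ~ Int
  unify Int ~ Int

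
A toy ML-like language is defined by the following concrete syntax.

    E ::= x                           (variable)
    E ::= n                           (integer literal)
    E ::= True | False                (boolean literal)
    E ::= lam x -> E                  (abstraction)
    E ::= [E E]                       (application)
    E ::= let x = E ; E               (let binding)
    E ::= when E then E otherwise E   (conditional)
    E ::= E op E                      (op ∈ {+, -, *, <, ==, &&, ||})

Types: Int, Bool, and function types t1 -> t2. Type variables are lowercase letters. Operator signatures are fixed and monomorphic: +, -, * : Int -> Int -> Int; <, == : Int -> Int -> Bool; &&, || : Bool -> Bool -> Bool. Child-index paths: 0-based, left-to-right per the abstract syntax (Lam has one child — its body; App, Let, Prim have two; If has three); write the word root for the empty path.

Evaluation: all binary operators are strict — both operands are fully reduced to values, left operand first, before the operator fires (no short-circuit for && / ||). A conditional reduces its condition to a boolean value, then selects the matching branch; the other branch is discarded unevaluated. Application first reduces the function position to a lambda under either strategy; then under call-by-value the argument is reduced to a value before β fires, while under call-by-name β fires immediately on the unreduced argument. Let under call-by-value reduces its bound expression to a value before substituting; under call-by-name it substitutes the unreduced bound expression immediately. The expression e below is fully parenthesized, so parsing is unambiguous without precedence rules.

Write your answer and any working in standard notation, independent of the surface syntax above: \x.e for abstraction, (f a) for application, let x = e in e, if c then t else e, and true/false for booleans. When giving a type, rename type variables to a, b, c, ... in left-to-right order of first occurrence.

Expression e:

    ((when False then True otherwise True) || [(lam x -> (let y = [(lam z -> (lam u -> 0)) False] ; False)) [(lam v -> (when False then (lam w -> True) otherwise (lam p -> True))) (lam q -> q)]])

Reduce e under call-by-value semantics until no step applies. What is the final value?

Answer: true

Derivation:
step 0: ((if false then true else true) || ((\x.(let y = ((\z.(\u.0)) false) in false)) ((\v.(if false then (\w.true) else (\p.true))) (\q.q))))
step 1: [if@0] (true || ((\x.(let y = ((\z.(\u.0)) false) in false)) ((\v.(if false then (\w.true) else (\p.true))) (\q.q))))
step 2: [beta@1.1] (true || ((\x.(let y = ((\z.(\u.0)) false) in false)) (if false then (\w.true) else (\p.true))))
step 3: [if@1.1] (true || ((\x.(let y = ((\z.(\u.0)) false) in false)) (\p.true)))
step 4: [beta@1] (true || (let y = ((\z.(\u.0)) false) in false))
step 5: [beta@1.0] (true || (let y = (\u.0) in false))
step 6: [let@1] (true || false)
step 7: [delta@root] true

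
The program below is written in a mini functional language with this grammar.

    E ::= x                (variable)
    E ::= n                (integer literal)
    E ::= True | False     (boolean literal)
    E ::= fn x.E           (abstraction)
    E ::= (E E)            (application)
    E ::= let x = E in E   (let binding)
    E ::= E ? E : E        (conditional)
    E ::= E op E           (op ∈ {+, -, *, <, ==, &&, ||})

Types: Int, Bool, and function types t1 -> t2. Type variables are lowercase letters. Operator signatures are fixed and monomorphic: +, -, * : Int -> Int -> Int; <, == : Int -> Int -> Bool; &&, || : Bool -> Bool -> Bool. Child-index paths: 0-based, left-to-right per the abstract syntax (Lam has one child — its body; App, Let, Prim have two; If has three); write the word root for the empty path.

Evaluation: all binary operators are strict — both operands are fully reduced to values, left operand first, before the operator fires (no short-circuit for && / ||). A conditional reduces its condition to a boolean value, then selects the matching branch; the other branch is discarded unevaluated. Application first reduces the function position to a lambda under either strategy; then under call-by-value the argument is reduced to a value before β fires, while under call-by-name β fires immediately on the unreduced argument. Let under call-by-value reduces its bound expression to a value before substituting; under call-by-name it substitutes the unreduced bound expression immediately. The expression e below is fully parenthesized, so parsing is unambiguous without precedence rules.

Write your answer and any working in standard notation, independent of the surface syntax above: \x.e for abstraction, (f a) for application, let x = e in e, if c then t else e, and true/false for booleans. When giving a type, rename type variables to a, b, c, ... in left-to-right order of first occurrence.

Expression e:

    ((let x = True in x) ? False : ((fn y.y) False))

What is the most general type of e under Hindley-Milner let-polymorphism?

Answer: Bool

Derivation:
let x : Bool
x : Bool
  unify Bool ~ Bool
y : a
\y._ : a -> a
  unify a -> a ~ Bool -> b
  unify a ~ Bool
  unify Bool ~ b
_ _ : Bool
  unify Bool ~ Bool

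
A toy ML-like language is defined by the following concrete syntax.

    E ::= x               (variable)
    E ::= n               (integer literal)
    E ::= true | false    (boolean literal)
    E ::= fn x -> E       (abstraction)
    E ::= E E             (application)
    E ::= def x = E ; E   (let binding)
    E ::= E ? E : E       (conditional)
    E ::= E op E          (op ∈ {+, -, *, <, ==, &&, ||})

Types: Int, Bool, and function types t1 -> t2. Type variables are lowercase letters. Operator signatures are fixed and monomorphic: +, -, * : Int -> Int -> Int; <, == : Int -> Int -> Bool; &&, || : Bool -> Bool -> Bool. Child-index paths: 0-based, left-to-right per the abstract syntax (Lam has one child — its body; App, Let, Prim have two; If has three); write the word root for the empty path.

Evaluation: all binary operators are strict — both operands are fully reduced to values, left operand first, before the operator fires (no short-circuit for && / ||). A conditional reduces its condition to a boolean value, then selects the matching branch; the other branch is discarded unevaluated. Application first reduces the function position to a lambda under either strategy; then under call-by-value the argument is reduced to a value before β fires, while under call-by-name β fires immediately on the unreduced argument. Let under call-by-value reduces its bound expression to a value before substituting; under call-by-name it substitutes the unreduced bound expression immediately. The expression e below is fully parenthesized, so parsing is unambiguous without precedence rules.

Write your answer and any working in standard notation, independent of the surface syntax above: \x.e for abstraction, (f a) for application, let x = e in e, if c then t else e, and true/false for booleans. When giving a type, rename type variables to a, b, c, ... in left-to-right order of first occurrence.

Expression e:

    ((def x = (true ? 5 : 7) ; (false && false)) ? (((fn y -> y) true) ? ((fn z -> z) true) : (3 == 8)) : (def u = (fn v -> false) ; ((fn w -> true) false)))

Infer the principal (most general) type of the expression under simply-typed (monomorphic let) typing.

Answer: Bool

Trace:
  unify Bool ~ Bool
  unify Int ~ Int
let x : Int
  unify Bool ~ Bool
  unify Bool ~ Bool
  unify Bool ~ Bool
y : a
\y._ : a -> a
  unify a -> a ~ Bool -> b
  unify a ~ Bool
  unify Bool ~ b
_ _ : Bool
  unify Bool ~ Bool
z : c
\z._ : c -> c
  unify c -> c ~ Bool -> d
  unify c ~ Bool
  unify Bool ~ d
_ _ : Bool
  unify Int ~ Int
  unify Int ~ Int
  unify Bool ~ Bool
\v._ : e -> Bool
let u : e -> Bool
\w._ : f -> Bool
  unify f -> Bool ~ Bool -> g
  unify f ~ Bool
  unify Bool ~ g
_ _ : Bool
  unify Bool ~ Bool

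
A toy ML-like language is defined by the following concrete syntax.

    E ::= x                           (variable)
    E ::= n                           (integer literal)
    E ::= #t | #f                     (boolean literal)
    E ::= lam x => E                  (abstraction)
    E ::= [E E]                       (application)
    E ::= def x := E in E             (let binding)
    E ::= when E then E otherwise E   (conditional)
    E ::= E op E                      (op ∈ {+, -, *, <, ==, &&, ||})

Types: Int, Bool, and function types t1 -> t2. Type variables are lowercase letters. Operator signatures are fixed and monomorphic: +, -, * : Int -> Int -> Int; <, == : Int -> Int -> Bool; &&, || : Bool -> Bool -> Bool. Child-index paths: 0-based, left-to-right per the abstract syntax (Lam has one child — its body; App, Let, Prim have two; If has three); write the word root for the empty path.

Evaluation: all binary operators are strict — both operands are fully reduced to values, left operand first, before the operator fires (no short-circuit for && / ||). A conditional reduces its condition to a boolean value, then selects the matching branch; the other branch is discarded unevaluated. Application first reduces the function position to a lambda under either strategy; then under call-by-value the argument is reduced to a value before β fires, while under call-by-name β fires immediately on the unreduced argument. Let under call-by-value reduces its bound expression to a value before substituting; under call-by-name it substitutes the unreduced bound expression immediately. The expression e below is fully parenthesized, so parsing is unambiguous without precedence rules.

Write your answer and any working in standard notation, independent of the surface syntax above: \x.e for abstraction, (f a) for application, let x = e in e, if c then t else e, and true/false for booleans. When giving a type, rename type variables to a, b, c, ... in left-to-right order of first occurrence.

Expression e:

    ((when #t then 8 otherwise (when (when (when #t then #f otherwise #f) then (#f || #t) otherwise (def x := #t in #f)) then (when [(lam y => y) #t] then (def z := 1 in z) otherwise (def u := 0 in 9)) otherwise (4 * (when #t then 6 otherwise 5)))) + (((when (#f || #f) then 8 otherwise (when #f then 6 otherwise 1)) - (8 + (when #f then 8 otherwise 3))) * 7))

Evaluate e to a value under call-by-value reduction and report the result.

Answer: -62

Trace:
step 0: ((if true then 8 else (if (if (if true then false else false) then (false || true) else (let x = true in false)) then (if ((\y.y) true) then (let z = 1 in z) else (let u = 0 in 9)) else (4 * (if true then 6 else 5)))) + (((if (false || false) then 8 else (if false then 6 else 1)) - (8 + (if false then 8 else 3))) * 7))
step 1: [if@0] (8 + (((if (false || false) then 8 else (if false then 6 else 1)) - (8 + (if false then 8 else 3))) * 7))
step 2: [delta@1.0.0.0] (8 + (((if false then 8 else (if false then 6 else 1)) - (8 + (if false then 8 else 3))) * 7))
step 3: [if@1.0.0] (8 + (((if false then 6 else 1) - (8 + (if false then 8 else 3))) * 7))
step 4: [if@1.0.0] (8 + ((1 - (8 + (if false then 8 else 3))) * 7))
step 5: [if@1.0.1.1] (8 + ((1 - (8 + 3)) * 7))
step 6: [delta@1.0.1] (8 + ((1 - 11) * 7))
step 7: [delta@1.0] (8 + (-10 * 7))
step 8: [delta@1] (8 + -70)
step 9: [delta@root] -62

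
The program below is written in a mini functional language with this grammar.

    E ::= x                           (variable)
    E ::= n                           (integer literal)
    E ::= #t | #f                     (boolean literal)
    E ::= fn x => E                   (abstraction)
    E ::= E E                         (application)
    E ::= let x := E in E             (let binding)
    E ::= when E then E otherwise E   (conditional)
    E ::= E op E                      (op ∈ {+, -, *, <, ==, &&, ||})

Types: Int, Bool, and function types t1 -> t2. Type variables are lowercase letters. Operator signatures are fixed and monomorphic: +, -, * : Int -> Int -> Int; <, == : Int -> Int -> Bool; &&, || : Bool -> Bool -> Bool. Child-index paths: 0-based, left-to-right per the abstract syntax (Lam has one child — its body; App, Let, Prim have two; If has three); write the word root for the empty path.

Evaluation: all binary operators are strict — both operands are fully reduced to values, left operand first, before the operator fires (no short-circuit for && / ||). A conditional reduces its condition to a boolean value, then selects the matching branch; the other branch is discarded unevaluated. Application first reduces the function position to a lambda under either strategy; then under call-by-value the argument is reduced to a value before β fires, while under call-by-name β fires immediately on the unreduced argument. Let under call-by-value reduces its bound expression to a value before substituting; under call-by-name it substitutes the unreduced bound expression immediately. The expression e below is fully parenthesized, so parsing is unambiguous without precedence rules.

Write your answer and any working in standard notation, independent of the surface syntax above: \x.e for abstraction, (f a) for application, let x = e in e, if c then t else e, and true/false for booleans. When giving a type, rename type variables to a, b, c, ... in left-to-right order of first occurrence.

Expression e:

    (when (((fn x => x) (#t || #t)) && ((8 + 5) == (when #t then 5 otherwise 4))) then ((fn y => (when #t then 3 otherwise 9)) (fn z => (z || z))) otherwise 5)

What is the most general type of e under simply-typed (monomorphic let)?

Trace:
x : a
\x._ : a -> a
  unify Bool ~ Bool
  unify Bool ~ Bool
  unify a -> a ~ Bool -> b
  unify a ~ Bool
  unify Bool ~ b
_ _ : Bool
  unify Bool ~ Bool
  unify Int ~ Int
  unify Int ~ Int
  unify Int ~ Int
  unify Bool ~ Bool
  unify Int ~ Int
  unify Int ~ Int
  unify Bool ~ Bool
  unify Bool ~ Bool
  unify Bool ~ Bool
  unify Int ~ Int
\y._ : c -> Int
z : d
  unify d ~ Bool
z : Bool
  unify Bool ~ Bool
\z._ : Bool -> Bool
  unify c -> Int ~ (Bool -> Bool) -> e
  unify c ~ Bool -> Bool
  unify Int ~ e
_ _ : Int
  unify Int ~ Int

Answer: Int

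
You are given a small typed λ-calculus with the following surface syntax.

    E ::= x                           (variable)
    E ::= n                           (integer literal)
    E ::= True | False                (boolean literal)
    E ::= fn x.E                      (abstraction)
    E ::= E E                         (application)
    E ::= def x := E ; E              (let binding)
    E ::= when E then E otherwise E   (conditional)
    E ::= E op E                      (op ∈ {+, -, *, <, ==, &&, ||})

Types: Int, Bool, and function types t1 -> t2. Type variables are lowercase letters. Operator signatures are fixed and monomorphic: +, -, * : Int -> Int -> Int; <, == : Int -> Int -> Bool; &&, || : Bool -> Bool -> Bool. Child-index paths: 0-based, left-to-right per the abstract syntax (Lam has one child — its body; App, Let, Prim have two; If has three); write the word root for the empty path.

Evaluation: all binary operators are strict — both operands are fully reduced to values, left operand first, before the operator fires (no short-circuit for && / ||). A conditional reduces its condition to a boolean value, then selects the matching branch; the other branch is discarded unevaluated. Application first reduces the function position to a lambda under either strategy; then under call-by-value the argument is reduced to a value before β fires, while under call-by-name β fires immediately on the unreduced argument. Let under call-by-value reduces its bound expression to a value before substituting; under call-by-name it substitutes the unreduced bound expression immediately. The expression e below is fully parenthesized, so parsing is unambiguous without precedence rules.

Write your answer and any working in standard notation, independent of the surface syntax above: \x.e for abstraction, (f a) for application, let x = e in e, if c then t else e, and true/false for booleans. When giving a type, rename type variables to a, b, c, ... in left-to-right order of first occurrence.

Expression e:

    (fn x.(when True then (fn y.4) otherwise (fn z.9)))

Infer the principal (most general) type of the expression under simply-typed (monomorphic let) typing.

Answer: a -> b -> Int

Trace:
  unify Bool ~ Bool
\y._ : b -> Int
\z._ : c -> Int
  unify b -> Int ~ c -> Int
  unify b ~ c
  unify Int ~ Int
\x._ : a -> c -> Int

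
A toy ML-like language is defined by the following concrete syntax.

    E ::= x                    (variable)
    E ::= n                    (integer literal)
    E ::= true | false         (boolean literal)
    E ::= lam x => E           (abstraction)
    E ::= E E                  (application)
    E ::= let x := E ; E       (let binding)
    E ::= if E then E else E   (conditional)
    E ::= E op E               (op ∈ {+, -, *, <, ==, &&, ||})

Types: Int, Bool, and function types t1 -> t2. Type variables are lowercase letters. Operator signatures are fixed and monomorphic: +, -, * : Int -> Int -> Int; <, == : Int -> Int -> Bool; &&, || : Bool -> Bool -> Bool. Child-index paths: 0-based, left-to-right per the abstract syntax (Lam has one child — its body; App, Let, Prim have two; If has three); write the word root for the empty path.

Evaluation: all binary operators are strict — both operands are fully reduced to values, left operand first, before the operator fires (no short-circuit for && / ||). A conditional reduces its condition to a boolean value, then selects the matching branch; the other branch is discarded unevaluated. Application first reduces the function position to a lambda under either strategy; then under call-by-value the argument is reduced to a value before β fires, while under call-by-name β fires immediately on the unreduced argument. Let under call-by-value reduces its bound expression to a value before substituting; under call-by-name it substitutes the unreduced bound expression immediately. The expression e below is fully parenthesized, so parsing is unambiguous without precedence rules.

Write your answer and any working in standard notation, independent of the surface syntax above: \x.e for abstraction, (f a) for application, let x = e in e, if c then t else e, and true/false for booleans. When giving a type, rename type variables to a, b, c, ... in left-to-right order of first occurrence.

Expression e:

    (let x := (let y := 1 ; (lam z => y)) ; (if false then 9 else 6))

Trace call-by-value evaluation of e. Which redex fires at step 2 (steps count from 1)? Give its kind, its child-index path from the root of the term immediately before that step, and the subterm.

Trace:
step 0: (let x = (let y = 1 in (\z.y)) in (if false then 9 else 6))
step 1: [let@0] (let x = (\z.1) in (if false then 9 else 6))
step 2: [let@root] (if false then 9 else 6)

Answer: let at root : (let x = (\z.1) in (if false then 9 else 6))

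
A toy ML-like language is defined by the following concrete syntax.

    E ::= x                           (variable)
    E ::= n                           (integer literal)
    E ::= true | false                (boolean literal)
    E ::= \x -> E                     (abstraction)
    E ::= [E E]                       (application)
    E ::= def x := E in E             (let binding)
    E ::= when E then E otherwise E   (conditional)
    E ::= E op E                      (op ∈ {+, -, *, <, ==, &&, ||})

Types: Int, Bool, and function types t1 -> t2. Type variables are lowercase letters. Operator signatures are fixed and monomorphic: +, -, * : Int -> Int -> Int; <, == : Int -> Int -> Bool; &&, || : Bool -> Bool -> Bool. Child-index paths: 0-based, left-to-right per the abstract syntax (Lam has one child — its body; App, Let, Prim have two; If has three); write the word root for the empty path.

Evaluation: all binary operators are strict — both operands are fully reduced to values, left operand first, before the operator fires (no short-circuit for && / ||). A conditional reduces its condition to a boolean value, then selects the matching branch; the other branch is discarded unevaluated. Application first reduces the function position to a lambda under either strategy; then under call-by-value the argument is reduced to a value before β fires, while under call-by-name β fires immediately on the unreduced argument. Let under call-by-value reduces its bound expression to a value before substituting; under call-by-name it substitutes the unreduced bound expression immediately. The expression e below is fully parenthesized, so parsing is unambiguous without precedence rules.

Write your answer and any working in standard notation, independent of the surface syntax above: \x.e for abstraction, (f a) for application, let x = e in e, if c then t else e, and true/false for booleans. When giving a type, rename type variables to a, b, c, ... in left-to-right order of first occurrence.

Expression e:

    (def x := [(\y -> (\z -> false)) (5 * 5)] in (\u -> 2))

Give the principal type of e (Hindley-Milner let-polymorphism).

Derivation:
\z._ : b -> Bool
\y._ : a -> b -> Bool
  unify Int ~ Int
  unify Int ~ Int
  unify a -> b -> Bool ~ Int -> c
  unify a ~ Int
  unify b -> Bool ~ c
_ _ : b -> Bool
let x : forall. b -> Bool
\u._ : d -> Int

Answer: a -> Int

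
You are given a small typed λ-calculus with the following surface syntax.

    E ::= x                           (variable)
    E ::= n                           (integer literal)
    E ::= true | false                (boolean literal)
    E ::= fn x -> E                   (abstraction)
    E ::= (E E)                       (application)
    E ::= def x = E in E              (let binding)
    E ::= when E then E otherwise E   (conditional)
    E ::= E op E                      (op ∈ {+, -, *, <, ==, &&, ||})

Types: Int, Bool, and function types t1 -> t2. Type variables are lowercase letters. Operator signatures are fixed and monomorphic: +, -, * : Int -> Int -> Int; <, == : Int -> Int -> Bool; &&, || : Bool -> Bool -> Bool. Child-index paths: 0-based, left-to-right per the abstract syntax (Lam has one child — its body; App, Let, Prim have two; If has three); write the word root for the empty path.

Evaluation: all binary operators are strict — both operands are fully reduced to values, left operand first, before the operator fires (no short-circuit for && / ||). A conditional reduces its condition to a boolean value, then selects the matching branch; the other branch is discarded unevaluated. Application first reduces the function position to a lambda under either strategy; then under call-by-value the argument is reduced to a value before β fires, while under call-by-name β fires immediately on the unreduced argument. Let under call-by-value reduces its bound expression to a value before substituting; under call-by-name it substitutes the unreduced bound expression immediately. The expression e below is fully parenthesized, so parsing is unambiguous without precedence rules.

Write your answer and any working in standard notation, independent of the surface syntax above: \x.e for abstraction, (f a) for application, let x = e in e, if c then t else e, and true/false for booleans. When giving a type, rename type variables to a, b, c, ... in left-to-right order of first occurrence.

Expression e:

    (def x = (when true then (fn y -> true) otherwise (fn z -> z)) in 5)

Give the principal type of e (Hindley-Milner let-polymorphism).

Working:
  unify Bool ~ Bool
\y._ : a -> Bool
z : b
\z._ : b -> b
  unify a -> Bool ~ b -> b
  unify a ~ b
  unify Bool ~ b
let x : Bool -> Bool

Answer: Int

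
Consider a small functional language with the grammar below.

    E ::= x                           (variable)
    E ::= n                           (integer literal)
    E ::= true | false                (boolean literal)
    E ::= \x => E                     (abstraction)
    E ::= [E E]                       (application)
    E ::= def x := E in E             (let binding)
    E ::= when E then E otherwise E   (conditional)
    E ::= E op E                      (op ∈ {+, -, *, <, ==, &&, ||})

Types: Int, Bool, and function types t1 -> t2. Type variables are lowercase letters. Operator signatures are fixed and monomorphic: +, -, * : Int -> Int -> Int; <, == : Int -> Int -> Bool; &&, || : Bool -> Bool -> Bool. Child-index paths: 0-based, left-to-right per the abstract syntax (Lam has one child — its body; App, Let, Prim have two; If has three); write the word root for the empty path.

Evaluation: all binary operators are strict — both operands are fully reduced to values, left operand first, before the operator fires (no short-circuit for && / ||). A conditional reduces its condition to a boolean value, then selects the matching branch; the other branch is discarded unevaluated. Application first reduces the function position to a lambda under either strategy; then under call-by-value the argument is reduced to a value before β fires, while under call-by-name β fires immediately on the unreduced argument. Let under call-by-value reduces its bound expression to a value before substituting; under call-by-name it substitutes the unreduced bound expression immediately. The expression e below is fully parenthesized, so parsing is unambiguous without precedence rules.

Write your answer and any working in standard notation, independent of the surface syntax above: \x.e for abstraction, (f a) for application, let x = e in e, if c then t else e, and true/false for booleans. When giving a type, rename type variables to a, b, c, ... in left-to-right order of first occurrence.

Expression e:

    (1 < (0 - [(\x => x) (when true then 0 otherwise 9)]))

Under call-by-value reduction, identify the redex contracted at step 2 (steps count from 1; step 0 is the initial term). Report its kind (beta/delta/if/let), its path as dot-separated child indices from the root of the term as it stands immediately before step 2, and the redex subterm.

Derivation:
step 0: (1 < (0 - ((\x.x) (if true then 0 else 9))))
step 1: [if@1.1.1] (1 < (0 - ((\x.x) 0)))
step 2: [beta@1.1] (1 < (0 - 0))

Answer: beta at 1.1 : ((\x.x) 0)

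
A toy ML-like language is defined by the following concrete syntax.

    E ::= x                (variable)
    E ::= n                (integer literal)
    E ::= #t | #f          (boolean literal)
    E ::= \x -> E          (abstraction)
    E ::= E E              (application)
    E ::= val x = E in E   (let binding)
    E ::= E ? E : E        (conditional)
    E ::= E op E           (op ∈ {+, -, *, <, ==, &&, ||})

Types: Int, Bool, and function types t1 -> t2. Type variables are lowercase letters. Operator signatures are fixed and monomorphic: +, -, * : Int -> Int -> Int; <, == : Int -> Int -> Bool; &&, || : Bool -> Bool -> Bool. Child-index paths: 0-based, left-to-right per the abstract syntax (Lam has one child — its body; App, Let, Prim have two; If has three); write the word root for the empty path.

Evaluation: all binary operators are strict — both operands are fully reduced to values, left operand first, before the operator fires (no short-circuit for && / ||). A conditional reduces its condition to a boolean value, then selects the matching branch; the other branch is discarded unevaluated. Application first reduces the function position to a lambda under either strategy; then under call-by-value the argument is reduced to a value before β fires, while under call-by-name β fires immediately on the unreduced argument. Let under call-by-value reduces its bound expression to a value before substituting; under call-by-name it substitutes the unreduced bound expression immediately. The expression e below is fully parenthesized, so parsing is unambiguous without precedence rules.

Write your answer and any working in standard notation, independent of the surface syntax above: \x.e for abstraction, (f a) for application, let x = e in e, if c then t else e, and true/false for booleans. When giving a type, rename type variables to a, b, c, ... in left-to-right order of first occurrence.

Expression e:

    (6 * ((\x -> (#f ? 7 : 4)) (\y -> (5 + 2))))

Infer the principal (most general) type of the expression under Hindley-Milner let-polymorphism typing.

Trace:
  unify Int ~ Int
  unify Bool ~ Bool
  unify Int ~ Int
\x._ : a -> Int
  unify Int ~ Int
  unify Int ~ Int
\y._ : b -> Int
  unify a -> Int ~ (b -> Int) -> c
  unify a ~ b -> Int
  unify Int ~ c
_ _ : Int
  unify Int ~ Int

Answer: Int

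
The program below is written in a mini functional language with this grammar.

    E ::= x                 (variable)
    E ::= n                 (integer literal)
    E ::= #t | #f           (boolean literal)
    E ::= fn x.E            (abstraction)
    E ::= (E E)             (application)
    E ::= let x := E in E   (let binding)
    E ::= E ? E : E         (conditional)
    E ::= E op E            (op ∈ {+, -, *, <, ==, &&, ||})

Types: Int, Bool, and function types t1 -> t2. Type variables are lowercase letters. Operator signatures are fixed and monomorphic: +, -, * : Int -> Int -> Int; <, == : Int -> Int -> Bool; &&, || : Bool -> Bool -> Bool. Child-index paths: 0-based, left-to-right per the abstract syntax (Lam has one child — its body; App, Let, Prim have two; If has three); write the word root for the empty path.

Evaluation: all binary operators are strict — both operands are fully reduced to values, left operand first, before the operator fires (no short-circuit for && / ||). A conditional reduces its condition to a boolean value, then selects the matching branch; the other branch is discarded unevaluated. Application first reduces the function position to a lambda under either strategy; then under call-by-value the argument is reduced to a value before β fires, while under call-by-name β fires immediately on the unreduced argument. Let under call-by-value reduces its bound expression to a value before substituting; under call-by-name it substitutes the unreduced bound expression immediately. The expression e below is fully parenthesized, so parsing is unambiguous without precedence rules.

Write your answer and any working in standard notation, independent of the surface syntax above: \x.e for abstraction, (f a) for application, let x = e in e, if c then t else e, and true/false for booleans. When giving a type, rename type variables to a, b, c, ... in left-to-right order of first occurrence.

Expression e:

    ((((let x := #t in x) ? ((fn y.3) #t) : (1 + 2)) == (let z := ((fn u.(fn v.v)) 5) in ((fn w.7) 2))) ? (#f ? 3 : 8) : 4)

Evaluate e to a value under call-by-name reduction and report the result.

Trace:
step 0: (if ((if (let x = true in x) then ((\y.3) true) else (1 + 2)) == (let z = ((\u.(\v.v)) 5) in ((\w.7) 2))) then (if false then 3 else 8) else 4)
step 1: [let@0.0.0] (if ((if true then ((\y.3) true) else (1 + 2)) == (let z = ((\u.(\v.v)) 5) in ((\w.7) 2))) then (if false then 3 else 8) else 4)
step 2: [if@0.0] (if (((\y.3) true) == (let z = ((\u.(\v.v)) 5) in ((\w.7) 2))) then (if false then 3 else 8) else 4)
step 3: [beta@0.0] (if (3 == (let z = ((\u.(\v.v)) 5) in ((\w.7) 2))) then (if false then 3 else 8) else 4)
step 4: [let@0.1] (if (3 == ((\w.7) 2)) then (if false then 3 else 8) else 4)
step 5: [beta@0.1] (if (3 == 7) then (if false then 3 else 8) else 4)
step 6: [delta@0] (if false then (if false then 3 else 8) else 4)
step 7: [if@root] 4

Answer: 4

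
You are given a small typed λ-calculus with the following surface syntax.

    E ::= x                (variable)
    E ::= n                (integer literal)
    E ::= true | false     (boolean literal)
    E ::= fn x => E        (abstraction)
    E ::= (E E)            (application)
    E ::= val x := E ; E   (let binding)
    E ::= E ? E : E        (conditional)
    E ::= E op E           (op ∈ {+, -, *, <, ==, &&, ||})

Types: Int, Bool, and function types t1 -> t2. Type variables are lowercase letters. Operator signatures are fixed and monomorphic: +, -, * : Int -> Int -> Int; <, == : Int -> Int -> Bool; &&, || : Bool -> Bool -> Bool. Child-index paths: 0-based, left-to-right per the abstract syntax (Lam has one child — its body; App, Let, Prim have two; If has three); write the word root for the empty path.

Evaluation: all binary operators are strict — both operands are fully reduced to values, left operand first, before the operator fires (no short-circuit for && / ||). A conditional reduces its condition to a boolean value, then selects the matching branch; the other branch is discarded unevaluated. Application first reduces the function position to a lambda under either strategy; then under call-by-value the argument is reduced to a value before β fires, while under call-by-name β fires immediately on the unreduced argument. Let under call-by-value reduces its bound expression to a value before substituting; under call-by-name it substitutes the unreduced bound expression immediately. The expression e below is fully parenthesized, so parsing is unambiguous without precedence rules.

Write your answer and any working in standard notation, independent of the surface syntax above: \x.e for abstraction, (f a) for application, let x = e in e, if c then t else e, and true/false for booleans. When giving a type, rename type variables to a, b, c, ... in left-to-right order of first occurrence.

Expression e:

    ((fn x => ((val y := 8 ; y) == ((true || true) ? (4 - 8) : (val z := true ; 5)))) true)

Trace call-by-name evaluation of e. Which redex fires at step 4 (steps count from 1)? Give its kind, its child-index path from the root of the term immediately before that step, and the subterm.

Answer: if at 1 : (if true then (4 - 8) else (let z = true in 5))

Derivation:
step 0: ((\x.((let y = 8 in y) == (if (true || true) then (4 - 8) else (let z = true in 5)))) true)
step 1: [beta@root] ((let y = 8 in y) == (if (true || true) then (4 - 8) else (let z = true in 5)))
step 2: [let@0] (8 == (if (true || true) then (4 - 8) else (let z = true in 5)))
step 3: [delta@1.0] (8 == (if true then (4 - 8) else (let z = true in 5)))
step 4: [if@1] (8 == (4 - 8))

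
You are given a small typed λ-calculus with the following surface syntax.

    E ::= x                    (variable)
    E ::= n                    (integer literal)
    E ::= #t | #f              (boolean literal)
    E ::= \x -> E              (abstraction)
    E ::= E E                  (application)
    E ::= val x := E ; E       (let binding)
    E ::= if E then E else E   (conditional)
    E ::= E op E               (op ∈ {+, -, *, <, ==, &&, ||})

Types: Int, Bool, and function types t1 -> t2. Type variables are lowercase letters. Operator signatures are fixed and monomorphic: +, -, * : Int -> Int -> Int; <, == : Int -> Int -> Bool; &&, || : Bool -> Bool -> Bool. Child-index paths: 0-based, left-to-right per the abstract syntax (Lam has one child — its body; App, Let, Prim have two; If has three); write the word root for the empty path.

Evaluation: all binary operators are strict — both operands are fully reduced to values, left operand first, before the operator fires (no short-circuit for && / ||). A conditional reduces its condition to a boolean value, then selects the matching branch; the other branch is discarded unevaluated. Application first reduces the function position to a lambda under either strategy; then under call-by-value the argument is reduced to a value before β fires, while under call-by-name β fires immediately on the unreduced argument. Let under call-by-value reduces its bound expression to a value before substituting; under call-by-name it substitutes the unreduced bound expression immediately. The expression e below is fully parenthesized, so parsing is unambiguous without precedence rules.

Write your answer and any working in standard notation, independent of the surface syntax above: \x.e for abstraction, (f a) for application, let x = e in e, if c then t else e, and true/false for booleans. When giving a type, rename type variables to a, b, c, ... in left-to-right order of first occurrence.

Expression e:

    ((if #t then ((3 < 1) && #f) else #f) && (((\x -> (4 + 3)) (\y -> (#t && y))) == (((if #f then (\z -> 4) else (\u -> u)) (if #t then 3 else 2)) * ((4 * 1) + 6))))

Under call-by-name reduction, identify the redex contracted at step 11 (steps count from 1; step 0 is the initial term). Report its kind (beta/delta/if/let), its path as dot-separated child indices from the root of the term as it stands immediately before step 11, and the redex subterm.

Answer: delta at 1.1 : (3 * 10)

Working:
step 0: ((if true then ((3 < 1) && false) else false) && (((\x.(4 + 3)) (\y.(true && y))) == (((if false then (\z.4) else (\u.u)) (if true then 3 else 2)) * ((4 * 1) + 6))))
step 1: [if@0] (((3 < 1) && false) && (((\x.(4 + 3)) (\y.(true && y))) == (((if false then (\z.4) else (\u.u)) (if true then 3 else 2)) * ((4 * 1) + 6))))
step 2: [delta@0.0] ((false && false) && (((\x.(4 + 3)) (\y.(true && y))) == (((if false then (\z.4) else (\u.u)) (if true then 3 else 2)) * ((4 * 1) + 6))))
step 3: [delta@0] (false && (((\x.(4 + 3)) (\y.(true && y))) == (((if false then (\z.4) else (\u.u)) (if true then 3 else 2)) * ((4 * 1) + 6))))
step 4: [beta@1.0] (false && ((4 + 3) == (((if false then (\z.4) else (\u.u)) (if true then 3 else 2)) * ((4 * 1) + 6))))
step 5: [delta@1.0] (false && (7 == (((if false then (\z.4) else (\u.u)) (if true then 3 else 2)) * ((4 * 1) + 6))))
step 6: [if@1.1.0.0] (false && (7 == (((\u.u) (if true then 3 else 2)) * ((4 * 1) + 6))))
step 7: [beta@1.1.0] (false && (7 == ((if true then 3 else 2) * ((4 * 1) + 6))))
step 8: [if@1.1.0] (false && (7 == (3 * ((4 * 1) + 6))))
step 9: [delta@1.1.1.0] (false && (7 == (3 * (4 + 6))))
step 10: [delta@1.1.1] (false && (7 == (3 * 10)))
step 11: [delta@1.1] (false && (7 == 30))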